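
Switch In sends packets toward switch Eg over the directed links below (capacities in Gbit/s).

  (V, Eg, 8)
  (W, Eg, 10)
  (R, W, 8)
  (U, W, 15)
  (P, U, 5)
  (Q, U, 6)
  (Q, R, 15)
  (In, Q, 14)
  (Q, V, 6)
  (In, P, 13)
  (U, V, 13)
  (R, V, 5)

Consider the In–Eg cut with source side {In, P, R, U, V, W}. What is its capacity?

Edges leaving {In, P, R, U, V, W}: In→Q (14), V→Eg (8), W→Eg (10).
Cut capacity = 14 + 8 + 10 = 32.

32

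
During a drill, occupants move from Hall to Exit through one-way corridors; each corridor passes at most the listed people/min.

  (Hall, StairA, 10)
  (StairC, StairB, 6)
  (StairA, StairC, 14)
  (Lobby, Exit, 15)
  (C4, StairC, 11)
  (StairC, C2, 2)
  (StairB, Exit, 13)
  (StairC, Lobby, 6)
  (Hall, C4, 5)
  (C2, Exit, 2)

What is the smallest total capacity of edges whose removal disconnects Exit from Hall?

14

Augment Hall→C4→StairC→Lobby→Exit: bottleneck 5, flow now 5.
Augment Hall→StairA→StairC→Lobby→Exit: bottleneck 1, flow now 6.
Augment Hall→StairA→StairC→C2→Exit: bottleneck 2, flow now 8.
Augment Hall→StairA→StairC→StairB→Exit: bottleneck 6, flow now 14.
No augmenting path remains; maximum flow = 14.
By max-flow min-cut, the minimum cut capacity equals the max flow.
In the residual graph, reachable from Hall: {Hall, C4, StairA, StairC}.
Min-cut edges: StairC→Lobby (6), StairC→C2 (2), StairC→StairB (6); capacity 6 + 2 + 6 = 14.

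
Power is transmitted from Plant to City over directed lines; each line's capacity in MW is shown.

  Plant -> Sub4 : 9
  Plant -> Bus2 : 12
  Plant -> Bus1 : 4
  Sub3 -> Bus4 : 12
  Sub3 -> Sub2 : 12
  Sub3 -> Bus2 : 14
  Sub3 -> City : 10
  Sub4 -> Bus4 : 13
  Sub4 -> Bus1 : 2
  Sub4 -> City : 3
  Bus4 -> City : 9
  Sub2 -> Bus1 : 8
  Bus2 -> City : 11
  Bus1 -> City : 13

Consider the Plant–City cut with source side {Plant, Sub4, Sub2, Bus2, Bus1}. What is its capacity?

40

Edges leaving {Plant, Sub4, Sub2, Bus2, Bus1}: Sub4→Bus4 (13), Sub4→City (3), Bus2→City (11), Bus1→City (13).
Cut capacity = 13 + 3 + 11 + 13 = 40.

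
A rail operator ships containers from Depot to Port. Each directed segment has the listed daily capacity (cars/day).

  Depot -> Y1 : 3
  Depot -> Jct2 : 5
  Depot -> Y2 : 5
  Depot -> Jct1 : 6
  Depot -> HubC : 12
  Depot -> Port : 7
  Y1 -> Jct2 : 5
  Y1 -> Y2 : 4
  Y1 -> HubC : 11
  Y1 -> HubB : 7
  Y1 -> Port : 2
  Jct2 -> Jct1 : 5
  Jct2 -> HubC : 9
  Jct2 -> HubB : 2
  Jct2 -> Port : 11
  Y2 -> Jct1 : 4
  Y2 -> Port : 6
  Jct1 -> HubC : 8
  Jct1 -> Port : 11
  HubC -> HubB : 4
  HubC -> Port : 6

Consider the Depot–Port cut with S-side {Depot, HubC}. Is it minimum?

No — its capacity is 36, but the minimum cut has capacity 32.

Given cut capacity: 3 + 5 + 5 + 6 + 7 + 4 + 6 = 36.
Augment Depot→Port: bottleneck 7, flow now 7.
Augment Depot→Y1→Port: bottleneck 2, flow now 9.
Augment Depot→Jct2→Port: bottleneck 5, flow now 14.
Augment Depot→Y2→Port: bottleneck 5, flow now 19.
Augment Depot→Jct1→Port: bottleneck 6, flow now 25.
Augment Depot→HubC→Port: bottleneck 6, flow now 31.
Augment Depot→Y1→Jct2→Port: bottleneck 1, flow now 32.
No augmenting path remains; maximum flow = 32.
In the residual graph, reachable from Depot: {Depot, HubC, HubB}.
Min-cut edges: Depot→Y1 (3), Depot→Jct2 (5), Depot→Y2 (5), Depot→Jct1 (6), Depot→Port (7), HubC→Port (6); capacity 3 + 5 + 5 + 6 + 7 + 6 = 32.
Cut capacity 36 exceeds the max flow 32, so it is not minimum.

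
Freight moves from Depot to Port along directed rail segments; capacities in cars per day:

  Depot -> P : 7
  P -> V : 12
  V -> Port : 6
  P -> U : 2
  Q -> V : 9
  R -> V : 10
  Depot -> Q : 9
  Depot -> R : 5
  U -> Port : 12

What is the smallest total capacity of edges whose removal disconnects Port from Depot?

8

Augment Depot→P→U→Port: bottleneck 2, flow now 2.
Augment Depot→P→V→Port: bottleneck 5, flow now 7.
Augment Depot→Q→V→Port: bottleneck 1, flow now 8.
No augmenting path remains; maximum flow = 8.
By max-flow min-cut, the minimum cut capacity equals the max flow.
In the residual graph, reachable from Depot: {Depot, P, Q, R, V}.
Min-cut edges: P→U (2), V→Port (6); capacity 2 + 6 = 8.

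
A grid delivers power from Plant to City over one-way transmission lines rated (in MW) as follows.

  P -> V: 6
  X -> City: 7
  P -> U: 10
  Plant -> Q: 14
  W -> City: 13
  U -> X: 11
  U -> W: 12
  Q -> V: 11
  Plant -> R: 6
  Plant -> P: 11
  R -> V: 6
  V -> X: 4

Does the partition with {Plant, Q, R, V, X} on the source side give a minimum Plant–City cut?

Given cut capacity: 11 + 7 = 18.
Augment Plant→P→U→W→City: bottleneck 10, flow now 10.
Augment Plant→P→V→X→City: bottleneck 1, flow now 11.
Augment Plant→Q→V→X→City: bottleneck 3, flow now 14.
No augmenting path remains; maximum flow = 14.
In the residual graph, reachable from Plant: {Plant, P, Q, R, V}.
Min-cut edges: P→U (10), V→X (4); capacity 10 + 4 = 14.
Cut capacity 18 exceeds the max flow 14, so it is not minimum.

No — its capacity is 18, but the minimum cut has capacity 14.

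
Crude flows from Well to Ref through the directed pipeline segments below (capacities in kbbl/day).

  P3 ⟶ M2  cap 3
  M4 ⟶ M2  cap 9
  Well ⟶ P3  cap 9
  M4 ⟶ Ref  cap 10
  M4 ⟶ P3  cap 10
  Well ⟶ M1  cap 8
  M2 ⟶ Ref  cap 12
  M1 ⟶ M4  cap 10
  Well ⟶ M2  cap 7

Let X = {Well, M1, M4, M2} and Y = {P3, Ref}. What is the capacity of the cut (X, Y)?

41

Edges leaving {Well, M1, M4, M2}: Well→P3 (9), M4→P3 (10), M4→Ref (10), M2→Ref (12).
Cut capacity = 9 + 10 + 10 + 12 = 41.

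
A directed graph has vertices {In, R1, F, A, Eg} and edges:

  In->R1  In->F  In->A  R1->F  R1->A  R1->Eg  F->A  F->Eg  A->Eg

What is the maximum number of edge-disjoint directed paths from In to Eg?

3

Assign every edge capacity 1; by Menger, the answer equals the max flow.
Path In→R1→Eg (+1); total 1.
Path In→F→Eg (+1); total 2.
Path In→A→Eg (+1); total 3.
No residual In→Eg path; max flow = 3.
Certifying cut of size 3: {In→A, In→F, In→R1}.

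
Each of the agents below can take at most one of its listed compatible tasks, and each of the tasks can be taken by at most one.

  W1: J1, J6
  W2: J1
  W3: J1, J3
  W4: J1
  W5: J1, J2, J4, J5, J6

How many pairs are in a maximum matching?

Unit-capacity flow: source→left, listed edges, right→sink; max matching = max flow.
Augmenting path W1→J1 (+1); matched 1.
Augmenting path W3→J3 (+1); matched 2.
Augmenting path W5→J2 (+1); matched 3.
Augmenting path W2→J1→W1→J6 (+1); matched 4.
No augmenting path remains; maximum matching = 4.
König certificate: {W1, W3, W5, J1} is a vertex cover of size 4 (every listed pair touches it), so no matching can be larger.

4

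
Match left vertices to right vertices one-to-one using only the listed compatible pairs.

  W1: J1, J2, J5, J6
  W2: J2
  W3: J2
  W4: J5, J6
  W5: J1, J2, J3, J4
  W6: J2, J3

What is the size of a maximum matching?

5

Unit-capacity flow: source→left, listed edges, right→sink; max matching = max flow.
Augmenting path W1→J1 (+1); matched 1.
Augmenting path W2→J2 (+1); matched 2.
Augmenting path W4→J5 (+1); matched 3.
Augmenting path W5→J3 (+1); matched 4.
Augmenting path W6→J3→W5→J4 (+1); matched 5.
No augmenting path remains; maximum matching = 5.
König certificate: {W1, W4, W5, W6, J2} is a vertex cover of size 5 (every listed pair touches it), so no matching can be larger.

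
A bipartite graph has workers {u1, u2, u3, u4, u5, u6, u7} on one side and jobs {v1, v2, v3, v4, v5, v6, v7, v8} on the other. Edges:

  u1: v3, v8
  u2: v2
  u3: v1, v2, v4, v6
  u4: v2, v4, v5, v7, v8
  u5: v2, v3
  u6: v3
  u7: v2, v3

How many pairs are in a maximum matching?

Unit-capacity flow: source→left, listed edges, right→sink; max matching = max flow.
Augmenting path u1→v3 (+1); matched 1.
Augmenting path u2→v2 (+1); matched 2.
Augmenting path u3→v1 (+1); matched 3.
Augmenting path u4→v4 (+1); matched 4.
Augmenting path u5→v3→u1→v8 (+1); matched 5.
No augmenting path remains; maximum matching = 5.
König certificate: {u1, u3, u4, v2, v3} is a vertex cover of size 5 (every listed pair touches it), so no matching can be larger.

5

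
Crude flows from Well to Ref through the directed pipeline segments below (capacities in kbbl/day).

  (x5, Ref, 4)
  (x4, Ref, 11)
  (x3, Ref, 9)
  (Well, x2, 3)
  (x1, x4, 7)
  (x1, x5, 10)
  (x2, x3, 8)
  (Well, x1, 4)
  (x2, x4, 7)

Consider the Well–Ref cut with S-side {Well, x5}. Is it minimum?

No — its capacity is 11, but the minimum cut has capacity 7.

Given cut capacity: 4 + 3 + 4 = 11.
Augment Well→x1→x4→Ref: bottleneck 4, flow now 4.
Augment Well→x2→x3→Ref: bottleneck 3, flow now 7.
No augmenting path remains; maximum flow = 7.
In the residual graph, reachable from Well: {Well}.
Min-cut edges: Well→x1 (4), Well→x2 (3); capacity 4 + 3 = 7.
Cut capacity 11 exceeds the max flow 7, so it is not minimum.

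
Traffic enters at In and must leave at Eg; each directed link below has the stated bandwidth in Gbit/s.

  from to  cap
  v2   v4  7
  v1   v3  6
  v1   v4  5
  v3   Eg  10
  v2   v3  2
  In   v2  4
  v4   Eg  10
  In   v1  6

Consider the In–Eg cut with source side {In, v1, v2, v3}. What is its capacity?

Edges leaving {In, v1, v2, v3}: v1→v4 (5), v2→v4 (7), v3→Eg (10).
Cut capacity = 5 + 7 + 10 = 22.

22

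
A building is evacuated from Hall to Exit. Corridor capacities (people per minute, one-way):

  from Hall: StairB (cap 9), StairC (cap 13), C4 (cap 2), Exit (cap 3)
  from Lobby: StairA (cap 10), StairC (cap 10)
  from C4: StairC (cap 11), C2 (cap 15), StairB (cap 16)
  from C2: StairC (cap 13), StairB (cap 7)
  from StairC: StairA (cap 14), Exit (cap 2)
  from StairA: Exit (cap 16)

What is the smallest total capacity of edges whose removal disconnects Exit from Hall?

18

Augment Hall→Exit: bottleneck 3, flow now 3.
Augment Hall→StairC→Exit: bottleneck 2, flow now 5.
Augment Hall→StairC→StairA→Exit: bottleneck 11, flow now 16.
Augment Hall→C4→StairC→StairA→Exit: bottleneck 2, flow now 18.
No augmenting path remains; maximum flow = 18.
By max-flow min-cut, the minimum cut capacity equals the max flow.
In the residual graph, reachable from Hall: {Hall, StairB}.
Min-cut edges: Hall→C4 (2), Hall→StairC (13), Hall→Exit (3); capacity 2 + 13 + 3 = 18.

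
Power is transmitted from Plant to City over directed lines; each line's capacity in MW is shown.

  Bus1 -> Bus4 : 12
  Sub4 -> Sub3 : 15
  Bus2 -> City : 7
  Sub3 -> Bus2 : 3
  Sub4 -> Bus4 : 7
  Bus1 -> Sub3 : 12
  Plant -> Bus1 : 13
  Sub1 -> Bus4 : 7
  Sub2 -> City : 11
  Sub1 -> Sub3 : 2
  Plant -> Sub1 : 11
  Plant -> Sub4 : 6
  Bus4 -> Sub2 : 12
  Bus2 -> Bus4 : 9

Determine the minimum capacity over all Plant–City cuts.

14

Augment Plant→Sub4→Bus4→Sub2→City: bottleneck 6, flow now 6.
Augment Plant→Sub1→Bus4→Sub2→City: bottleneck 5, flow now 11.
Augment Plant→Sub1→Sub3→Bus2→City: bottleneck 2, flow now 13.
Augment Plant→Bus1→Sub3→Bus2→City: bottleneck 1, flow now 14.
No augmenting path remains; maximum flow = 14.
By max-flow min-cut, the minimum cut capacity equals the max flow.
In the residual graph, reachable from Plant: {Plant, Sub4, Sub1, Bus1, Bus4, Sub3, Sub2}.
Min-cut edges: Sub3→Bus2 (3), Sub2→City (11); capacity 3 + 11 = 14.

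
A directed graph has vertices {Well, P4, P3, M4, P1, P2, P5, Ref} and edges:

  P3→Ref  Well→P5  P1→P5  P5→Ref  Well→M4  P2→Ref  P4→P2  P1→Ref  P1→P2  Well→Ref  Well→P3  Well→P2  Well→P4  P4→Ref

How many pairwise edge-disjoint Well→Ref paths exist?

5

Assign every edge capacity 1; by Menger, the answer equals the max flow.
Path Well→Ref (+1); total 1.
Path Well→P4→Ref (+1); total 2.
Path Well→P3→Ref (+1); total 3.
Path Well→P2→Ref (+1); total 4.
Path Well→P5→Ref (+1); total 5.
No residual Well→Ref path; max flow = 5.
Certifying cut of size 5: {Well→P2, Well→P3, Well→P4, Well→P5, Well→Ref}.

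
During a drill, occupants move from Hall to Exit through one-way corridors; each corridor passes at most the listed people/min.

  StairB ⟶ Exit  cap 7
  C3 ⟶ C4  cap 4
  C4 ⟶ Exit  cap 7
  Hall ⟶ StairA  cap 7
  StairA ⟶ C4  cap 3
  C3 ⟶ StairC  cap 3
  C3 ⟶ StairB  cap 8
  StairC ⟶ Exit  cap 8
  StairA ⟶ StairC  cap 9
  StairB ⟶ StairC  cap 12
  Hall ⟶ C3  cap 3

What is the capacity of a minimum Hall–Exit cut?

Augment Hall→C3→StairB→Exit: bottleneck 3, flow now 3.
Augment Hall→StairA→C4→Exit: bottleneck 3, flow now 6.
Augment Hall→StairA→StairC→Exit: bottleneck 4, flow now 10.
No augmenting path remains; maximum flow = 10.
By max-flow min-cut, the minimum cut capacity equals the max flow.
In the residual graph, reachable from Hall: {Hall}.
Min-cut edges: Hall→C3 (3), Hall→StairA (7); capacity 3 + 7 = 10.

10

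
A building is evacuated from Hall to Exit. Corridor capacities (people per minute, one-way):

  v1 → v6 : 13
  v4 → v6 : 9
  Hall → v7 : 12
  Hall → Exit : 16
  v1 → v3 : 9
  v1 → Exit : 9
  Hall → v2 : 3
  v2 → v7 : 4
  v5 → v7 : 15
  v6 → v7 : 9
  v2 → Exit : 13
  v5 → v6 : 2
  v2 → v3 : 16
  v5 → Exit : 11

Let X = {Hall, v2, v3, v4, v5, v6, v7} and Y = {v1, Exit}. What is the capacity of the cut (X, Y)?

40

Edges leaving {Hall, v2, v3, v4, v5, v6, v7}: Hall→Exit (16), v2→Exit (13), v5→Exit (11).
Cut capacity = 16 + 13 + 11 = 40.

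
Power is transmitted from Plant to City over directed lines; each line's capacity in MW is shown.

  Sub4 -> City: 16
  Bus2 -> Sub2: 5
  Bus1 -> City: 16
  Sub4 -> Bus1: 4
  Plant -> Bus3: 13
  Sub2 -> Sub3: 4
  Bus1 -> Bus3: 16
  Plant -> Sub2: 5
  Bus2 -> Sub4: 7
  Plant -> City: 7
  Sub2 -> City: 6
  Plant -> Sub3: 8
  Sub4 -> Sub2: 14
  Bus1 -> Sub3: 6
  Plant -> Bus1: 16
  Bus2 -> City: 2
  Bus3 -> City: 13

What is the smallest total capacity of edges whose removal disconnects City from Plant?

41

Augment Plant→City: bottleneck 7, flow now 7.
Augment Plant→Sub2→City: bottleneck 5, flow now 12.
Augment Plant→Bus1→City: bottleneck 16, flow now 28.
Augment Plant→Bus3→City: bottleneck 13, flow now 41.
No augmenting path remains; maximum flow = 41.
By max-flow min-cut, the minimum cut capacity equals the max flow.
In the residual graph, reachable from Plant: {Plant, Sub3}.
Min-cut edges: Plant→Sub2 (5), Plant→Bus1 (16), Plant→Bus3 (13), Plant→City (7); capacity 5 + 16 + 13 + 7 = 41.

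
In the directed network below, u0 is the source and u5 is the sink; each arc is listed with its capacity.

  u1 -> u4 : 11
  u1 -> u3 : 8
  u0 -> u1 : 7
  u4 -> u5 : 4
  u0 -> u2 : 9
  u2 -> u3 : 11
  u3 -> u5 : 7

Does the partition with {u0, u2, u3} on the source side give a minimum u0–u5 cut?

No — its capacity is 14, but the minimum cut has capacity 11.

Given cut capacity: 7 + 7 = 14.
Augment u0→u1→u3→u5: bottleneck 7, flow now 7.
Augment u0→u2→u3→u1→u4→u5: bottleneck 4, flow now 11. (uses reverse residual edge)
No augmenting path remains; maximum flow = 11.
In the residual graph, reachable from u0: {u0, u1, u2, u3, u4}.
Min-cut edges: u3→u5 (7), u4→u5 (4); capacity 7 + 4 = 11.
Cut capacity 14 exceeds the max flow 11, so it is not minimum.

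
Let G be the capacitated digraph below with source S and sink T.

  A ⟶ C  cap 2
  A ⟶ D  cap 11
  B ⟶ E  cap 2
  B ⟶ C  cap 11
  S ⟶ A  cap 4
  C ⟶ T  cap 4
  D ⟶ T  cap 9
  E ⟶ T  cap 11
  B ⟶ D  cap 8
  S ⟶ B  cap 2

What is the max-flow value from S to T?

Augment S→A→C→T: bottleneck 2, flow now 2.
Augment S→A→D→T: bottleneck 2, flow now 4.
Augment S→B→C→T: bottleneck 2, flow now 6.
No augmenting path remains; maximum flow = 6.
In the residual graph, reachable from S: {S}.
Min-cut edges: S→A (4), S→B (2); capacity 4 + 2 = 6.
This cut is saturated, so no flow can exceed 6.

6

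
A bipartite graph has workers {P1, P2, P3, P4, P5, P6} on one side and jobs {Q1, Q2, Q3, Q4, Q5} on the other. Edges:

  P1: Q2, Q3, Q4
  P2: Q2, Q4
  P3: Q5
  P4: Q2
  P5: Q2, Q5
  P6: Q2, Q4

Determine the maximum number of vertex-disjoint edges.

Unit-capacity flow: source→left, listed edges, right→sink; max matching = max flow.
Augmenting path P1→Q2 (+1); matched 1.
Augmenting path P2→Q4 (+1); matched 2.
Augmenting path P3→Q5 (+1); matched 3.
Augmenting path P4→Q2→P1→Q3 (+1); matched 4.
No augmenting path remains; maximum matching = 4.
König certificate: {P1, Q2, Q4, Q5} is a vertex cover of size 4 (every listed pair touches it), so no matching can be larger.

4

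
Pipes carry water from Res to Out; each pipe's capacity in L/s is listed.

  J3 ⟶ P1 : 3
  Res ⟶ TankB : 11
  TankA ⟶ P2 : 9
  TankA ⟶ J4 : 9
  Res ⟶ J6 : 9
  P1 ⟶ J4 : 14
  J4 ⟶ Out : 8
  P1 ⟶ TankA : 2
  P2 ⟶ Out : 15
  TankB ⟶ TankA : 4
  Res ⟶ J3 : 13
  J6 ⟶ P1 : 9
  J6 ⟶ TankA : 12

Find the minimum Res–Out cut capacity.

16

Augment Res→J3→P1→J4→Out: bottleneck 3, flow now 3.
Augment Res→J6→P1→J4→Out: bottleneck 5, flow now 8.
Augment Res→J6→TankA→P2→Out: bottleneck 4, flow now 12.
Augment Res→TankB→TankA→P2→Out: bottleneck 4, flow now 16.
No augmenting path remains; maximum flow = 16.
By max-flow min-cut, the minimum cut capacity equals the max flow.
In the residual graph, reachable from Res: {Res, J3, TankB}.
Min-cut edges: Res→J6 (9), J3→P1 (3), TankB→TankA (4); capacity 9 + 3 + 4 = 16.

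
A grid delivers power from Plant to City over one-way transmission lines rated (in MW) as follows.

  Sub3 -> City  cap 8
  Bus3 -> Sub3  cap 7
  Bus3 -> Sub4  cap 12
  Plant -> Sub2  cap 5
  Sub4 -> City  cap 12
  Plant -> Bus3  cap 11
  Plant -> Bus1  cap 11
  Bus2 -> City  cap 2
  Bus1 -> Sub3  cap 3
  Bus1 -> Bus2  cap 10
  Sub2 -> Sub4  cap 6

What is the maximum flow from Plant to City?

21

Augment Plant→Bus3→Sub3→City: bottleneck 7, flow now 7.
Augment Plant→Bus3→Sub4→City: bottleneck 4, flow now 11.
Augment Plant→Bus1→Sub3→City: bottleneck 1, flow now 12.
Augment Plant→Bus1→Bus2→City: bottleneck 2, flow now 14.
Augment Plant→Sub2→Sub4→City: bottleneck 5, flow now 19.
Augment Plant→Bus1→Sub3→Bus3→Sub4→City: bottleneck 2, flow now 21. (uses reverse residual edge)
No augmenting path remains; maximum flow = 21.
In the residual graph, reachable from Plant: {Plant, Bus1, Bus2}.
Min-cut edges: Plant→Bus3 (11), Plant→Sub2 (5), Bus1→Sub3 (3), Bus2→City (2); capacity 11 + 5 + 3 + 2 = 21.
This cut is saturated, so no flow can exceed 21.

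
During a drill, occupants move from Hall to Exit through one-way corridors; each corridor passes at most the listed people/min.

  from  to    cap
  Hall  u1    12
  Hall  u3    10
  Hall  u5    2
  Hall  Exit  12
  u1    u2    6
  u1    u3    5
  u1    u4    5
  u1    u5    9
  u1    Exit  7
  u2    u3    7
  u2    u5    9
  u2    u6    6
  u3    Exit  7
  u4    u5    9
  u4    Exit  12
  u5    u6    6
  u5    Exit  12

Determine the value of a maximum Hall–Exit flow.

Augment Hall→Exit: bottleneck 12, flow now 12.
Augment Hall→u1→Exit: bottleneck 7, flow now 19.
Augment Hall→u3→Exit: bottleneck 7, flow now 26.
Augment Hall→u5→Exit: bottleneck 2, flow now 28.
Augment Hall→u1→u4→Exit: bottleneck 5, flow now 33.
No augmenting path remains; maximum flow = 33.
In the residual graph, reachable from Hall: {Hall, u3}.
Min-cut edges: Hall→u1 (12), Hall→u5 (2), Hall→Exit (12), u3→Exit (7); capacity 12 + 2 + 12 + 7 = 33.
This cut is saturated, so no flow can exceed 33.

33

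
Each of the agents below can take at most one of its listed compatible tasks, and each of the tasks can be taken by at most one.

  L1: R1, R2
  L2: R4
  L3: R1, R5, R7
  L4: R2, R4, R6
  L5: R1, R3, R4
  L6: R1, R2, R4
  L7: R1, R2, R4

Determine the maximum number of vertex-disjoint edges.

6

Unit-capacity flow: source→left, listed edges, right→sink; max matching = max flow.
Augmenting path L1→R1 (+1); matched 1.
Augmenting path L2→R4 (+1); matched 2.
Augmenting path L3→R5 (+1); matched 3.
Augmenting path L4→R2 (+1); matched 4.
Augmenting path L5→R3 (+1); matched 5.
Augmenting path L6→R2→L4→R6 (+1); matched 6.
No augmenting path remains; maximum matching = 6.
König certificate: {L3, L4, L5, R1, R2, R4} is a vertex cover of size 6 (every listed pair touches it), so no matching can be larger.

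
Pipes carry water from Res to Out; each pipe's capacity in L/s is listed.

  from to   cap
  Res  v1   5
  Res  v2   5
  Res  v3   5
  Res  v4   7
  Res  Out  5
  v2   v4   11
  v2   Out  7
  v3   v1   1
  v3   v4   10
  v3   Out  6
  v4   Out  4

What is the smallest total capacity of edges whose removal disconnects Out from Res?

Augment Res→Out: bottleneck 5, flow now 5.
Augment Res→v2→Out: bottleneck 5, flow now 10.
Augment Res→v3→Out: bottleneck 5, flow now 15.
Augment Res→v4→Out: bottleneck 4, flow now 19.
No augmenting path remains; maximum flow = 19.
By max-flow min-cut, the minimum cut capacity equals the max flow.
In the residual graph, reachable from Res: {Res, v1, v4}.
Min-cut edges: Res→v2 (5), Res→v3 (5), Res→Out (5), v4→Out (4); capacity 5 + 5 + 5 + 4 = 19.

19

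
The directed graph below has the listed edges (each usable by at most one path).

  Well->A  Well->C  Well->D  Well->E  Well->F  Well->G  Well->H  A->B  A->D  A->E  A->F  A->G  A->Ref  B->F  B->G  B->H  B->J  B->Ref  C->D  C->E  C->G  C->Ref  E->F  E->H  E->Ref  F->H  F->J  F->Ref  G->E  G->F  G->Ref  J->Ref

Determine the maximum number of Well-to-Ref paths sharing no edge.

5

Assign every edge capacity 1; by Menger, the answer equals the max flow.
Path Well→A→Ref (+1); total 1.
Path Well→C→Ref (+1); total 2.
Path Well→E→Ref (+1); total 3.
Path Well→F→Ref (+1); total 4.
Path Well→G→Ref (+1); total 5.
No residual Well→Ref path; max flow = 5.
Certifying cut of size 5: {Well→A, Well→C, Well→E, Well→F, Well→G}.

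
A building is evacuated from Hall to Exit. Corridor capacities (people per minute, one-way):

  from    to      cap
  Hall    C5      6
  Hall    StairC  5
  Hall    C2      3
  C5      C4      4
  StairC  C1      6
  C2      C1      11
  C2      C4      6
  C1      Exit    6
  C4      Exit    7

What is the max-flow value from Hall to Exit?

12

Augment Hall→C5→C4→Exit: bottleneck 4, flow now 4.
Augment Hall→StairC→C1→Exit: bottleneck 5, flow now 9.
Augment Hall→C2→C1→Exit: bottleneck 1, flow now 10.
Augment Hall→C2→C4→Exit: bottleneck 2, flow now 12.
No augmenting path remains; maximum flow = 12.
In the residual graph, reachable from Hall: {Hall, C5}.
Min-cut edges: Hall→StairC (5), Hall→C2 (3), C5→C4 (4); capacity 5 + 3 + 4 = 12.
This cut is saturated, so no flow can exceed 12.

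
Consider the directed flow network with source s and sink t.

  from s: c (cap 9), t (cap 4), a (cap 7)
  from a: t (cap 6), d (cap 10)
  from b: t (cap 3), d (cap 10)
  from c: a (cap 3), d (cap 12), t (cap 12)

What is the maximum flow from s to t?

Augment s→t: bottleneck 4, flow now 4.
Augment s→a→t: bottleneck 6, flow now 10.
Augment s→c→t: bottleneck 9, flow now 19.
No augmenting path remains; maximum flow = 19.
In the residual graph, reachable from s: {s, a, d}.
Min-cut edges: s→c (9), s→t (4), a→t (6); capacity 9 + 4 + 6 = 19.
This cut is saturated, so no flow can exceed 19.

19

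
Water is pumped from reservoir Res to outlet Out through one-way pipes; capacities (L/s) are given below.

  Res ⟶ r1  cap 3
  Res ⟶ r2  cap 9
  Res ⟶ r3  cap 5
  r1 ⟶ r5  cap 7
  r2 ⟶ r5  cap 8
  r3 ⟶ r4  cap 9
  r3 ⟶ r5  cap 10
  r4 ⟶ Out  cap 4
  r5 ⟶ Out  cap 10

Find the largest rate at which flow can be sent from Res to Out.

Augment Res→r1→r5→Out: bottleneck 3, flow now 3.
Augment Res→r2→r5→Out: bottleneck 7, flow now 10.
Augment Res→r3→r4→Out: bottleneck 4, flow now 14.
No augmenting path remains; maximum flow = 14.
In the residual graph, reachable from Res: {Res, r1, r2, r3, r4, r5}.
Min-cut edges: r4→Out (4), r5→Out (10); capacity 4 + 10 = 14.
This cut is saturated, so no flow can exceed 14.

14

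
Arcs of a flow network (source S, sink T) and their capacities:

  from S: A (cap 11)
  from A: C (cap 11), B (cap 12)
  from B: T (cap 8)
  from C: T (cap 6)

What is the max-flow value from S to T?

11

Augment S→A→B→T: bottleneck 8, flow now 8.
Augment S→A→C→T: bottleneck 3, flow now 11.
No augmenting path remains; maximum flow = 11.
In the residual graph, reachable from S: {S}.
Min-cut edges: S→A (11); capacity 11 = 11.
This cut is saturated, so no flow can exceed 11.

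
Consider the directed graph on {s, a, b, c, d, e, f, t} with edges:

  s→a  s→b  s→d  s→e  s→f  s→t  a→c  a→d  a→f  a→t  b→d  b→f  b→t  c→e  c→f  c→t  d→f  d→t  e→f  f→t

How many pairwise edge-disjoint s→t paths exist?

Assign every edge capacity 1; by Menger, the answer equals the max flow.
Path s→t (+1); total 1.
Path s→a→t (+1); total 2.
Path s→b→t (+1); total 3.
Path s→d→t (+1); total 4.
Path s→f→t (+1); total 5.
No residual s→t path; max flow = 5.
Certifying cut of size 5: {f→t, s→a, s→b, s→d, s→t}.

5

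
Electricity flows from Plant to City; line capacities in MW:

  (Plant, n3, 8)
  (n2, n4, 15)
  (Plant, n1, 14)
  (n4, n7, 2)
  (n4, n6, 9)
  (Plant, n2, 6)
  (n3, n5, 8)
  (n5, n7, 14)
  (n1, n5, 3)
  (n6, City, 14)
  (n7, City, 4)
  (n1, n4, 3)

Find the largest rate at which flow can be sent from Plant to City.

13

Augment Plant→n1→n4→n6→City: bottleneck 3, flow now 3.
Augment Plant→n1→n5→n7→City: bottleneck 3, flow now 6.
Augment Plant→n2→n4→n6→City: bottleneck 6, flow now 12.
Augment Plant→n3→n5→n7→City: bottleneck 1, flow now 13.
No augmenting path remains; maximum flow = 13.
In the residual graph, reachable from Plant: {Plant, n1, n3, n5, n7}.
Min-cut edges: Plant→n2 (6), n1→n4 (3), n7→City (4); capacity 6 + 3 + 4 = 13.
This cut is saturated, so no flow can exceed 13.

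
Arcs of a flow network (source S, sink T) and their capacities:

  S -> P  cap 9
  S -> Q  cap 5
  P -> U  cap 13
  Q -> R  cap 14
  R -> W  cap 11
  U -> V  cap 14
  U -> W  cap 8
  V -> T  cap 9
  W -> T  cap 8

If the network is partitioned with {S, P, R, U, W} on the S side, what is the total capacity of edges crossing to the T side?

Edges leaving {S, P, R, U, W}: S→Q (5), U→V (14), W→T (8).
Cut capacity = 5 + 14 + 8 = 27.

27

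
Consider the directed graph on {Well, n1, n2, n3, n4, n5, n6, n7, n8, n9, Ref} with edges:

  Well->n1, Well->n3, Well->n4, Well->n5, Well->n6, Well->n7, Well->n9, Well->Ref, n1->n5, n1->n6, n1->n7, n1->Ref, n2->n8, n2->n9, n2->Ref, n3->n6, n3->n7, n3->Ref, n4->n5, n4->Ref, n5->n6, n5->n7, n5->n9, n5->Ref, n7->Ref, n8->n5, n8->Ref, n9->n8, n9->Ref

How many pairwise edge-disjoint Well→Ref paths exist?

7

Assign every edge capacity 1; by Menger, the answer equals the max flow.
Path Well→Ref (+1); total 1.
Path Well→n1→Ref (+1); total 2.
Path Well→n3→Ref (+1); total 3.
Path Well→n4→Ref (+1); total 4.
Path Well→n5→Ref (+1); total 5.
Path Well→n7→Ref (+1); total 6.
Path Well→n9→Ref (+1); total 7.
No residual Well→Ref path; max flow = 7.
Certifying cut of size 7: {Well→Ref, Well→n1, Well→n3, Well→n4, Well→n5, Well→n7, Well→n9}.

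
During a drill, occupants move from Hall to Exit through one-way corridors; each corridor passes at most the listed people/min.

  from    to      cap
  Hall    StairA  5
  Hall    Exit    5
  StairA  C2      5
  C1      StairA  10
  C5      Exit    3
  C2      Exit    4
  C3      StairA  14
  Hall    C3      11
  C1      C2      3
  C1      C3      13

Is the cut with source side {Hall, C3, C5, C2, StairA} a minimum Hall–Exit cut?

No — its capacity is 12, but the minimum cut has capacity 9.

Given cut capacity: 5 + 3 + 4 = 12.
Augment Hall→Exit: bottleneck 5, flow now 5.
Augment Hall→StairA→C2→Exit: bottleneck 4, flow now 9.
No augmenting path remains; maximum flow = 9.
In the residual graph, reachable from Hall: {Hall, C3, C2, StairA}.
Min-cut edges: Hall→Exit (5), C2→Exit (4); capacity 5 + 4 = 9.
Cut capacity 12 exceeds the max flow 9, so it is not minimum.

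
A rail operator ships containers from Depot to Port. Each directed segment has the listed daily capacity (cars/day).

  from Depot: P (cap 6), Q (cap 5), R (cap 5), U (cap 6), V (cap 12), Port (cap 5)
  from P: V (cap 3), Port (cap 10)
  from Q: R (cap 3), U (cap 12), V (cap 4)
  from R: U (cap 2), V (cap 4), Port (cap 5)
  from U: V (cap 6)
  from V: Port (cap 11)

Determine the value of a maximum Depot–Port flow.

Augment Depot→Port: bottleneck 5, flow now 5.
Augment Depot→P→Port: bottleneck 6, flow now 11.
Augment Depot→R→Port: bottleneck 5, flow now 16.
Augment Depot→V→Port: bottleneck 11, flow now 27.
No augmenting path remains; maximum flow = 27.
In the residual graph, reachable from Depot: {Depot, Q, R, U, V}.
Min-cut edges: Depot→P (6), Depot→Port (5), R→Port (5), V→Port (11); capacity 6 + 5 + 5 + 11 = 27.
This cut is saturated, so no flow can exceed 27.

27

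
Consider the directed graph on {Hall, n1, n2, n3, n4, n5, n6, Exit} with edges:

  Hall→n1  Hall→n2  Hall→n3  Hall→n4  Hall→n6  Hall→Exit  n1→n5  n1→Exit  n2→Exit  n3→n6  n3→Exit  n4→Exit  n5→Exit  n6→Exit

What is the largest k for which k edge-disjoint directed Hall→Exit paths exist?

Assign every edge capacity 1; by Menger, the answer equals the max flow.
Path Hall→Exit (+1); total 1.
Path Hall→n1→Exit (+1); total 2.
Path Hall→n2→Exit (+1); total 3.
Path Hall→n3→Exit (+1); total 4.
Path Hall→n4→Exit (+1); total 5.
Path Hall→n6→Exit (+1); total 6.
No residual Hall→Exit path; max flow = 6.
Certifying cut of size 6: {Hall→Exit, Hall→n1, Hall→n2, Hall→n3, Hall→n4, Hall→n6}.

6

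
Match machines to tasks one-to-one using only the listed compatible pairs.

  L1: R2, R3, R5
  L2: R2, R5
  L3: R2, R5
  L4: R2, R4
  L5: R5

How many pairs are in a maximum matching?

Unit-capacity flow: source→left, listed edges, right→sink; max matching = max flow.
Augmenting path L1→R2 (+1); matched 1.
Augmenting path L2→R5 (+1); matched 2.
Augmenting path L4→R4 (+1); matched 3.
Augmenting path L3→R2→L1→R3 (+1); matched 4.
No augmenting path remains; maximum matching = 4.
König certificate: {L1, L4, R2, R5} is a vertex cover of size 4 (every listed pair touches it), so no matching can be larger.

4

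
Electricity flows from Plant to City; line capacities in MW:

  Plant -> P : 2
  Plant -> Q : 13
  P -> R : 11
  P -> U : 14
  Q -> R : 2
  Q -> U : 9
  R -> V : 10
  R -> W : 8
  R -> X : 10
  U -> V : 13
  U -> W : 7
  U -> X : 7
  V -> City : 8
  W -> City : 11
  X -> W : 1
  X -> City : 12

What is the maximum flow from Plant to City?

Augment Plant→P→R→V→City: bottleneck 2, flow now 2.
Augment Plant→Q→R→V→City: bottleneck 2, flow now 4.
Augment Plant→Q→U→V→City: bottleneck 4, flow now 8.
Augment Plant→Q→U→W→City: bottleneck 5, flow now 13.
No augmenting path remains; maximum flow = 13.
In the residual graph, reachable from Plant: {Plant, Q}.
Min-cut edges: Plant→P (2), Q→R (2), Q→U (9); capacity 2 + 2 + 9 = 13.
This cut is saturated, so no flow can exceed 13.

13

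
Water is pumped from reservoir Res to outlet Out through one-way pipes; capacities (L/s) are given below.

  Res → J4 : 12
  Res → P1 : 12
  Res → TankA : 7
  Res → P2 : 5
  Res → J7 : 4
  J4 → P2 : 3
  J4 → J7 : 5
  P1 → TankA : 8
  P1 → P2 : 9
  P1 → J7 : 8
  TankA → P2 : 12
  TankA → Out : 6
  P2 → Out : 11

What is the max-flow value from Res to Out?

17

Augment Res→TankA→Out: bottleneck 6, flow now 6.
Augment Res→P2→Out: bottleneck 5, flow now 11.
Augment Res→J4→P2→Out: bottleneck 3, flow now 14.
Augment Res→P1→P2→Out: bottleneck 3, flow now 17.
No augmenting path remains; maximum flow = 17.
In the residual graph, reachable from Res: {Res, J4, P1, TankA, P2, J7}.
Min-cut edges: TankA→Out (6), P2→Out (11); capacity 6 + 11 = 17.
This cut is saturated, so no flow can exceed 17.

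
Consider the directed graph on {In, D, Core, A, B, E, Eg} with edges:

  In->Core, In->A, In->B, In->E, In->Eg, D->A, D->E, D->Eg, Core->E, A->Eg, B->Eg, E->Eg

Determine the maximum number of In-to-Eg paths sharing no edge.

Assign every edge capacity 1; by Menger, the answer equals the max flow.
Path In→Eg (+1); total 1.
Path In→A→Eg (+1); total 2.
Path In→B→Eg (+1); total 3.
Path In→E→Eg (+1); total 4.
No residual In→Eg path; max flow = 4.
Certifying cut of size 4: {E→Eg, In→A, In→B, In→Eg}.

4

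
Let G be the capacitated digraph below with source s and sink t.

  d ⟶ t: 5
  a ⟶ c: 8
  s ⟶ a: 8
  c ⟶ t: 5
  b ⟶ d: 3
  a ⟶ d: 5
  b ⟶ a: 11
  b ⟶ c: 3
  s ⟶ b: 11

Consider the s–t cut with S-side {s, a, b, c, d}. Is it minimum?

Given cut capacity: 5 + 5 = 10.
Augment s→a→c→t: bottleneck 5, flow now 5.
Augment s→a→d→t: bottleneck 3, flow now 8.
Augment s→b→d→t: bottleneck 2, flow now 10.
No augmenting path remains; maximum flow = 10.
Cut capacity 10 equals the max flow, so it is a minimum cut.

Yes — it is a minimum cut (capacity 10).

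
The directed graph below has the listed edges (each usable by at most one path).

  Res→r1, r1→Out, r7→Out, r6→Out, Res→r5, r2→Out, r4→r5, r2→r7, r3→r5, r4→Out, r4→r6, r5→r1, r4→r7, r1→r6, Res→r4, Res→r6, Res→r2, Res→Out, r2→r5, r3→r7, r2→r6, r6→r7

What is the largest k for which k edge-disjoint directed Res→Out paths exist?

6

Assign every edge capacity 1; by Menger, the answer equals the max flow.
Path Res→Out (+1); total 1.
Path Res→r1→Out (+1); total 2.
Path Res→r2→Out (+1); total 3.
Path Res→r4→Out (+1); total 4.
Path Res→r6→Out (+1); total 5.
Path Res→r5→r1→r6→r7→Out (+1); total 6.
No residual Res→Out path; max flow = 6.
Certifying cut of size 6: {Res→Out, Res→r1, Res→r2, Res→r4, Res→r5, Res→r6}.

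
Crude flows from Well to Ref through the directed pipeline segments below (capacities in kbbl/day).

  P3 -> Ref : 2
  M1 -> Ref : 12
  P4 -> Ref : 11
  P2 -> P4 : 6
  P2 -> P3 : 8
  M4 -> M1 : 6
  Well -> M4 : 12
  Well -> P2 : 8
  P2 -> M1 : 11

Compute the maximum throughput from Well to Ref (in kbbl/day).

Augment Well→M4→M1→Ref: bottleneck 6, flow now 6.
Augment Well→P2→M1→Ref: bottleneck 6, flow now 12.
Augment Well→P2→P4→Ref: bottleneck 2, flow now 14.
No augmenting path remains; maximum flow = 14.
In the residual graph, reachable from Well: {Well, M4}.
Min-cut edges: Well→P2 (8), M4→M1 (6); capacity 8 + 6 = 14.
This cut is saturated, so no flow can exceed 14.

14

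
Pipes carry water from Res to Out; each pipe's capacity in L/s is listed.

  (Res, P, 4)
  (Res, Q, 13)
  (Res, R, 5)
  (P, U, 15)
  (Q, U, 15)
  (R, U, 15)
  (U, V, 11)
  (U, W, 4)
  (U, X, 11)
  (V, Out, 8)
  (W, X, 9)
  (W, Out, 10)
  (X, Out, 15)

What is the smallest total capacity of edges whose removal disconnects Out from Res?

22

Augment Res→P→U→V→Out: bottleneck 4, flow now 4.
Augment Res→Q→U→V→Out: bottleneck 4, flow now 8.
Augment Res→Q→U→W→Out: bottleneck 4, flow now 12.
Augment Res→Q→U→X→Out: bottleneck 5, flow now 17.
Augment Res→R→U→X→Out: bottleneck 5, flow now 22.
No augmenting path remains; maximum flow = 22.
By max-flow min-cut, the minimum cut capacity equals the max flow.
In the residual graph, reachable from Res: {Res}.
Min-cut edges: Res→P (4), Res→Q (13), Res→R (5); capacity 4 + 13 + 5 = 22.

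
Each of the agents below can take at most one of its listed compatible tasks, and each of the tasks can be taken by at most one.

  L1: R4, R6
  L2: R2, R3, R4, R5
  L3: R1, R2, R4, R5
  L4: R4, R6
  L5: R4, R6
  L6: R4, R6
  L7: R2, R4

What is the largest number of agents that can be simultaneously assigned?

5

Unit-capacity flow: source→left, listed edges, right→sink; max matching = max flow.
Augmenting path L1→R4 (+1); matched 1.
Augmenting path L2→R2 (+1); matched 2.
Augmenting path L3→R1 (+1); matched 3.
Augmenting path L4→R6 (+1); matched 4.
Augmenting path L7→R2→L2→R3 (+1); matched 5.
No augmenting path remains; maximum matching = 5.
König certificate: {L2, L3, L7, R4, R6} is a vertex cover of size 5 (every listed pair touches it), so no matching can be larger.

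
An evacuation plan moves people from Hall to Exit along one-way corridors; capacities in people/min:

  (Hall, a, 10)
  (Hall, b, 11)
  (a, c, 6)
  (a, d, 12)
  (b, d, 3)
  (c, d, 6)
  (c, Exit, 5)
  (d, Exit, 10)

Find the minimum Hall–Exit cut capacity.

Augment Hall→a→c→Exit: bottleneck 5, flow now 5.
Augment Hall→a→d→Exit: bottleneck 5, flow now 10.
Augment Hall→b→d→Exit: bottleneck 3, flow now 13.
No augmenting path remains; maximum flow = 13.
By max-flow min-cut, the minimum cut capacity equals the max flow.
In the residual graph, reachable from Hall: {Hall, b}.
Min-cut edges: Hall→a (10), b→d (3); capacity 10 + 3 = 13.

13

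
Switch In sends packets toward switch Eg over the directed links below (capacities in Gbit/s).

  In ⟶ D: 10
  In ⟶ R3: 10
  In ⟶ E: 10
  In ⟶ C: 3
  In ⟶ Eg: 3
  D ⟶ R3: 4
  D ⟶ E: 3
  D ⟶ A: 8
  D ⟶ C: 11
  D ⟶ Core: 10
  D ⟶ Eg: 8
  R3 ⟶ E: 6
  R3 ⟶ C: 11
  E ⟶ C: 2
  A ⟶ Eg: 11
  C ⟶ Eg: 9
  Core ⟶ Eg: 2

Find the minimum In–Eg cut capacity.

22

Augment In→Eg: bottleneck 3, flow now 3.
Augment In→D→Eg: bottleneck 8, flow now 11.
Augment In→C→Eg: bottleneck 3, flow now 14.
Augment In→D→A→Eg: bottleneck 2, flow now 16.
Augment In→R3→C→Eg: bottleneck 6, flow now 22.
No augmenting path remains; maximum flow = 22.
By max-flow min-cut, the minimum cut capacity equals the max flow.
In the residual graph, reachable from In: {In, R3, E, C}.
Min-cut edges: In→D (10), In→Eg (3), C→Eg (9); capacity 10 + 3 + 9 = 22.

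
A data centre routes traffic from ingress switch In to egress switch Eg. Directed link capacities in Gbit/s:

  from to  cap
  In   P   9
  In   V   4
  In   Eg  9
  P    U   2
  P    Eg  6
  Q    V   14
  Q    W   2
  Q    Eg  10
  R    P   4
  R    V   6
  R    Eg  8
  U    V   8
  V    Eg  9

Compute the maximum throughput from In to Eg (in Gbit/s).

21

Augment In→Eg: bottleneck 9, flow now 9.
Augment In→P→Eg: bottleneck 6, flow now 15.
Augment In→V→Eg: bottleneck 4, flow now 19.
Augment In→P→U→V→Eg: bottleneck 2, flow now 21.
No augmenting path remains; maximum flow = 21.
In the residual graph, reachable from In: {In, P}.
Min-cut edges: In→V (4), In→Eg (9), P→U (2), P→Eg (6); capacity 4 + 9 + 2 + 6 = 21.
This cut is saturated, so no flow can exceed 21.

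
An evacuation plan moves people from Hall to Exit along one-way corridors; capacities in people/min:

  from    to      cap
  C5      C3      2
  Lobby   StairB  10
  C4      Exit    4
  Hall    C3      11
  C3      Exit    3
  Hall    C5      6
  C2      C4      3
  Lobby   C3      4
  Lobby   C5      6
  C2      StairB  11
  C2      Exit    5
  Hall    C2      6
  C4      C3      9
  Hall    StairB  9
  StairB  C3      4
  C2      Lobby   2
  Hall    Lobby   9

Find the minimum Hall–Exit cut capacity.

9

Augment Hall→C2→Exit: bottleneck 5, flow now 5.
Augment Hall→C3→Exit: bottleneck 3, flow now 8.
Augment Hall→C2→C4→Exit: bottleneck 1, flow now 9.
No augmenting path remains; maximum flow = 9.
By max-flow min-cut, the minimum cut capacity equals the max flow.
In the residual graph, reachable from Hall: {Hall, Lobby, StairB, C5, C3}.
Min-cut edges: Hall→C2 (6), C3→Exit (3); capacity 6 + 3 = 9.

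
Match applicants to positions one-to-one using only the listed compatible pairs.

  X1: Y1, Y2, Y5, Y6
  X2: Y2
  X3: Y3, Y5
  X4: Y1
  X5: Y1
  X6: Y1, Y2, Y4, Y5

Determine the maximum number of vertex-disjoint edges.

5

Unit-capacity flow: source→left, listed edges, right→sink; max matching = max flow.
Augmenting path X1→Y1 (+1); matched 1.
Augmenting path X2→Y2 (+1); matched 2.
Augmenting path X3→Y3 (+1); matched 3.
Augmenting path X6→Y4 (+1); matched 4.
Augmenting path X4→Y1→X1→Y5 (+1); matched 5.
No augmenting path remains; maximum matching = 5.
König certificate: {X1, X2, X3, X6, Y1} is a vertex cover of size 5 (every listed pair touches it), so no matching can be larger.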